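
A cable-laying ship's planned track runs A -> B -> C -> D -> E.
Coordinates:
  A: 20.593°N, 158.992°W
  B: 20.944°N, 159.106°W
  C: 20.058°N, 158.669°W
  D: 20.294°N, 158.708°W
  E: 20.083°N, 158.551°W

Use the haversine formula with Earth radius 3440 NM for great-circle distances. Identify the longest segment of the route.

B–C

Leg distances:
A→B: 22.0 NM
B→C: 58.6 NM
C→D: 14.3 NM
D→E: 15.5 NM
The longest leg is B–C at 58.6 NM.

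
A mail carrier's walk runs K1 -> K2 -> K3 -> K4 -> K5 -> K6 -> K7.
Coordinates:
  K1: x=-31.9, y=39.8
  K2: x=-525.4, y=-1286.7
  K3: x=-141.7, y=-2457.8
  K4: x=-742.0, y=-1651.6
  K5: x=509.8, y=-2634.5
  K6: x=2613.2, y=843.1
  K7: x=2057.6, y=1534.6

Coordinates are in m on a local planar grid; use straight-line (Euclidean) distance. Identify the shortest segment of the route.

Leg distances:
K1→K2: 1415.3 m
K2→K3: 1232.4 m
K3→K4: 1005.1 m
K4→K5: 1591.6 m
K5→K6: 4064.2 m
K6→K7: 887.1 m
The shortest leg is K6–K7 at 887.1 m.

K6–K7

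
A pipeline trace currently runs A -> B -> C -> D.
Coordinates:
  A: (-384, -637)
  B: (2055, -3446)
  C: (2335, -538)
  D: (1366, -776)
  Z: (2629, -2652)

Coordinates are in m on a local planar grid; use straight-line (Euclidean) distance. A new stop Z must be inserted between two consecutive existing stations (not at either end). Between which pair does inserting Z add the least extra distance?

Added distance for inserting Z between each consecutive pair:
A–B: 884.3 m
B–C: 192.6 m
C–D: 3398.1 m
Smallest added distance is 192.6 m, inserting between B and C.

between B and C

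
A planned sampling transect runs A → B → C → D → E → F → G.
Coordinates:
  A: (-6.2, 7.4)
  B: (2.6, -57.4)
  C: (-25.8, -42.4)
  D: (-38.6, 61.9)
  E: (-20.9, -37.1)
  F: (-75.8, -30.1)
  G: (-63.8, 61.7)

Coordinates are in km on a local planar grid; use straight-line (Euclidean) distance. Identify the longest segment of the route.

C–D

Leg distances:
A→B: 65.4 km
B→C: 32.1 km
C→D: 105.1 km
D→E: 100.6 km
E→F: 55.3 km
F→G: 92.6 km
The longest leg is C–D at 105.1 km.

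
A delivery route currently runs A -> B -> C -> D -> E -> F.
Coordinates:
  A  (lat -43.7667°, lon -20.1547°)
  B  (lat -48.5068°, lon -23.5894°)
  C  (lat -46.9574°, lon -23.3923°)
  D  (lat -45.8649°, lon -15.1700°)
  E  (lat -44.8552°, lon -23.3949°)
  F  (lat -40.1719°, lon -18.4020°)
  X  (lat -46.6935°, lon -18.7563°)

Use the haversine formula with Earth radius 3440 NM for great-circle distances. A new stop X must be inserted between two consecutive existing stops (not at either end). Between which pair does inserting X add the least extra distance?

between C and D

Added distance for inserting X between each consecutive pair:
A–B: 90.9 NM
B–C: 321.6 NM
C–D: 1.5 NM
D–E: 28.2 NM
E–F: 257.8 NM
Smallest added distance is 1.5 NM, inserting between C and D.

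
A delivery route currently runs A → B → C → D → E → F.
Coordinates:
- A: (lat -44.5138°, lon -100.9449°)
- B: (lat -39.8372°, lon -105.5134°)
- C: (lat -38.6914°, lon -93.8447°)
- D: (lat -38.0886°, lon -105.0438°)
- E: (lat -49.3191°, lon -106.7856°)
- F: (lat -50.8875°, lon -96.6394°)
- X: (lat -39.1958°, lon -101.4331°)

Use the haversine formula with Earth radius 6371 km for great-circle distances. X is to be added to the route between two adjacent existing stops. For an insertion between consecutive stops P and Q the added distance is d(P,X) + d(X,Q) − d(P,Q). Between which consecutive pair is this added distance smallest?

Added distance for inserting X between each consecutive pair:
A–B: 308.1 km
B–C: 3.8 km
C–D: 17.6 km
D–E: 283.2 km
E–F: 1812.0 km
Smallest added distance is 3.8 km, inserting between B and C.

between B and C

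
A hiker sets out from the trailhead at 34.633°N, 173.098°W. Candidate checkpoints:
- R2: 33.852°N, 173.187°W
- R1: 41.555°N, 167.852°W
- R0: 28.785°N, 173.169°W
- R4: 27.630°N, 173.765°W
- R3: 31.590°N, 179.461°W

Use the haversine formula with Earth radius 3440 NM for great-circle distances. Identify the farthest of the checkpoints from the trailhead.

Distances from the trailhead (34.633°N, 173.098°W):
R1: 483.7 NM
R4: 421.8 NM
R3: 368.4 NM
R0: 351.1 NM
R2: 47.1 NM
The farthest is R1 at 483.7 NM.

R1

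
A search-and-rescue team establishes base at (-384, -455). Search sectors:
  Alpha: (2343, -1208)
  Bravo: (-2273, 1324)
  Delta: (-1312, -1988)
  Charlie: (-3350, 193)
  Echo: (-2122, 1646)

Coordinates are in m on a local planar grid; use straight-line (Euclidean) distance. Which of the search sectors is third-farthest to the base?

Echo

Distance to each, sorted:
Charlie: 3036.0 m
Alpha: 2829.1 m
Echo: 2726.7 m
Bravo: 2594.8 m
Delta: 1792.0 m
The third-farthest is Echo at 2726.7 m.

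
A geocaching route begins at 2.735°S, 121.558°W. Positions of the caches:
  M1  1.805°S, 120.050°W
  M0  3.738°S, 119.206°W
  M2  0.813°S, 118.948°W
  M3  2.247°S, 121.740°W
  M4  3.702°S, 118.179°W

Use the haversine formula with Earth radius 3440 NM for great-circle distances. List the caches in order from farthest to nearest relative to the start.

M4, M2, M0, M1, M3

Distance from the start at 2.735°S, 121.558°W to each:
M4 3.702°S, 118.179°W: 210.7 NM
M2 0.813°S, 118.948°W: 194.5 NM
M0 3.738°S, 119.206°W: 153.3 NM
M1 1.805°S, 120.050°W: 106.3 NM
M3 2.247°S, 121.740°W: 31.3 NM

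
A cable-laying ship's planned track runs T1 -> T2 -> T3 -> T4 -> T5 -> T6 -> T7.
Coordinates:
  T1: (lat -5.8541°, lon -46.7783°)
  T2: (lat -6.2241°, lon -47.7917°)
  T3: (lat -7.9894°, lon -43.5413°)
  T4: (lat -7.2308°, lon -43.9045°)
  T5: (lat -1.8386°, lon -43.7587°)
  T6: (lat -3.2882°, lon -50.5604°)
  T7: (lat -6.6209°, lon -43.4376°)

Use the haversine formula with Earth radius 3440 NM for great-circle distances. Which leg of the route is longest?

T6–T7

Leg distances:
T1→T2: 64.5 NM
T2→T3: 274.5 NM
T3→T4: 50.4 NM
T4→T5: 323.9 NM
T5→T6: 417.1 NM
T6→T7: 470.6 NM
The longest leg is T6–T7 at 470.6 NM.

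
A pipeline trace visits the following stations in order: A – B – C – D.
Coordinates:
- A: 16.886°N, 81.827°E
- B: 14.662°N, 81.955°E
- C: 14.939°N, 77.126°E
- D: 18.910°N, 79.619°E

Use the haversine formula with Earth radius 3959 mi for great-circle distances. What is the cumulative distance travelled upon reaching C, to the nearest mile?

477 mi

Leg distances:
A→B: 153.9 mi  (cumulative 153.9 mi)
B→C: 323.2 mi  (cumulative 477.1 mi)
Cumulative distance at C ≈ 477 mi.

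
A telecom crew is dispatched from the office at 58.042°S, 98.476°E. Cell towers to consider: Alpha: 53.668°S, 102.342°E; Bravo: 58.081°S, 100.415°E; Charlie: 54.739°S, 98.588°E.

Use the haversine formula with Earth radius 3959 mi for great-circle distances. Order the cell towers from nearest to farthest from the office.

Bravo, Charlie, Alpha

Distance from the office at 58.042°S, 98.476°E to each:
Bravo 58.081°S, 100.415°E: 70.9 mi
Charlie 54.739°S, 98.588°E: 228.3 mi
Alpha 53.668°S, 102.342°E: 337.3 mi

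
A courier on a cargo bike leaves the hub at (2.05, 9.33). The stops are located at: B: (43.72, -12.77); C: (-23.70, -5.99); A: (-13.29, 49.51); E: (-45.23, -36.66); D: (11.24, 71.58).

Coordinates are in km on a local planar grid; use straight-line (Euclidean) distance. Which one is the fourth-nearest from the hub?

Distance to each, sorted:
C: 30.0 km
A: 43.0 km
B: 47.2 km
D: 62.9 km
E: 66.0 km
The fourth-nearest is D at 62.9 km.

D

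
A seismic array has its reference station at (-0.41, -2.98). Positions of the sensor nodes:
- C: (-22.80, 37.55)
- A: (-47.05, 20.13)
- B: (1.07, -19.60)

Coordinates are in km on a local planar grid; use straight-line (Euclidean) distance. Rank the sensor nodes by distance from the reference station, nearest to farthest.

Computing each straight-line distance from (-0.41, -2.98):
B (1.07, -19.60): 16.7 km
C (-22.80, 37.55): 46.3 km
A (-47.05, 20.13): 52.1 km

B, C, A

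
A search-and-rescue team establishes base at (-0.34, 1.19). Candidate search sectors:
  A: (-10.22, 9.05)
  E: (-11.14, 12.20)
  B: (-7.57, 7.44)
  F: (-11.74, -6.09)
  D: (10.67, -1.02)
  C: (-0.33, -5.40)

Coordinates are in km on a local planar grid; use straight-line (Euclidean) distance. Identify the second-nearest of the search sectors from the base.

B

Distance to each, sorted:
C: 6.6 km
B: 9.6 km
D: 11.2 km
A: 12.6 km
F: 13.5 km
E: 15.4 km
The second-nearest is B at 9.6 km.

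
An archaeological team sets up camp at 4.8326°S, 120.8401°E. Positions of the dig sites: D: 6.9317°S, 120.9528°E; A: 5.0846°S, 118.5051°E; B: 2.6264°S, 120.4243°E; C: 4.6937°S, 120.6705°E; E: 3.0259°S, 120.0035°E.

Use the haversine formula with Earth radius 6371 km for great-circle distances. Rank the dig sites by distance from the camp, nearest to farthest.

C, E, D, B, A

Distances from the camp:
C 4.6937°S, 120.6705°E: 24.3 km
E 3.0259°S, 120.0035°E: 221.3 km
D 6.9317°S, 120.9528°E: 233.7 km
B 2.6264°S, 120.4243°E: 249.6 km
A 5.0846°S, 118.5051°E: 260.2 km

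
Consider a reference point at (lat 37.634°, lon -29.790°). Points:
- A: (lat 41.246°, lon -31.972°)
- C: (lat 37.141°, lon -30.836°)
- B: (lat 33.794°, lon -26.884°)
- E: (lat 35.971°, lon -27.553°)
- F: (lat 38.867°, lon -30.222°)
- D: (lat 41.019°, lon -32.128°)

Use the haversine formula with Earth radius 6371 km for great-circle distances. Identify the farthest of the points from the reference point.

B

Distances from the reference point ((lat 37.634°, lon -29.790°)):
B: 501.1 km
A: 443.2 km
D: 426.7 km
E: 271.8 km
F: 142.2 km
C: 107.4 km
The farthest is B at 501.1 km.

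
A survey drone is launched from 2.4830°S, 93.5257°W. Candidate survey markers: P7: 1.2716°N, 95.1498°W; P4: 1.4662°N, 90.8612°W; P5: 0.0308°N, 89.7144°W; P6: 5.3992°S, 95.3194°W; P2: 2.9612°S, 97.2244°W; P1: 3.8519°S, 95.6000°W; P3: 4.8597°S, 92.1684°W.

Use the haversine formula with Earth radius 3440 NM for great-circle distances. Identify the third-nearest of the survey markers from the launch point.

Distances from the launch point (2.4830°S, 93.5257°W):
P1: 149.1 NM
P3: 164.2 NM
P6: 205.4 NM
P2: 223.7 NM
P7: 245.6 NM
P5: 274.1 NM
P4: 286.0 NM
The third-nearest is P6 at 205.4 NM.

P6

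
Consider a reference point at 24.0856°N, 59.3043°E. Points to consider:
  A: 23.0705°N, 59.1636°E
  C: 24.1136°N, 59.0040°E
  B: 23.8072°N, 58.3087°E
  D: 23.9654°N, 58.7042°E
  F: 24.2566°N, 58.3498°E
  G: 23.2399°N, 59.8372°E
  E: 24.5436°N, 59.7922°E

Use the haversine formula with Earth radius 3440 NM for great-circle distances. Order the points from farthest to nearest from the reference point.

Computing each great-circle distance from 24.0856°N, 59.3043°E:
A 23.0705°N, 59.1636°E: 61.4 NM
G 23.2399°N, 59.8372°E: 58.6 NM
B 23.8072°N, 58.3087°E: 57.1 NM
F 24.2566°N, 58.3498°E: 53.3 NM
E 24.5436°N, 59.7922°E: 38.3 NM
D 23.9654°N, 58.7042°E: 33.7 NM
C 24.1136°N, 59.0040°E: 16.5 NM

A, G, B, F, E, D, C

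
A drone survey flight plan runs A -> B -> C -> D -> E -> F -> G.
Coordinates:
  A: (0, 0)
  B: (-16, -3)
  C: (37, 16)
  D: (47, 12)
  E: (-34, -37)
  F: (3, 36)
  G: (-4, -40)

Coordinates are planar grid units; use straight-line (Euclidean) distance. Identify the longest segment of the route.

Leg distances:
A→B: 16.3
B→C: 56.3
C→D: 10.8
D→E: 94.7
E→F: 81.8
F→G: 76.3
The longest leg is D–E at 94.7.

D–E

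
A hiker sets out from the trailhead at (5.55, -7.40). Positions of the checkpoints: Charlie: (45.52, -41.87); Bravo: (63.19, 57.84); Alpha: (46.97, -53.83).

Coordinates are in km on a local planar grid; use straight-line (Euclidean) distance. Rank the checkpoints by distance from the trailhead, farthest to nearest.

Distances from the trailhead:
Bravo (63.19, 57.84): 87.1 km
Alpha (46.97, -53.83): 62.2 km
Charlie (45.52, -41.87): 52.8 km

Bravo, Alpha, Charlie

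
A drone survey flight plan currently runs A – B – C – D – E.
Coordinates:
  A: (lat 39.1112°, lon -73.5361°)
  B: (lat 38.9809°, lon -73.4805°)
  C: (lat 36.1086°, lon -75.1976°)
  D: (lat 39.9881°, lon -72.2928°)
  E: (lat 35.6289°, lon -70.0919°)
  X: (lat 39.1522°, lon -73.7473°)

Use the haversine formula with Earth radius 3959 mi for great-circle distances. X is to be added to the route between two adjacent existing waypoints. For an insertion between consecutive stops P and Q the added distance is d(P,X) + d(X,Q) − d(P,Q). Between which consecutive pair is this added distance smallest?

Added distance for inserting X between each consecutive pair:
A–B: 20.8 mi
B–C: 23.7 mi
C–D: 10.3 mi
D–E: 87.8 mi
Smallest added distance is 10.3 mi, inserting between C and D.

between C and D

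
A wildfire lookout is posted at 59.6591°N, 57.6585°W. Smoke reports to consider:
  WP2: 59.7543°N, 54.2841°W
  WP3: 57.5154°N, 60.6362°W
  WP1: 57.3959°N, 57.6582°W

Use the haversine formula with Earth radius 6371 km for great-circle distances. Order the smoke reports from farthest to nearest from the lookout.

Distance from the lookout at 59.6591°N, 57.6585°W to each:
WP3 57.5154°N, 60.6362°W: 294.2 km
WP1 57.3959°N, 57.6582°W: 251.7 km
WP2 59.7543°N, 54.2841°W: 189.5 km

WP3, WP1, WP2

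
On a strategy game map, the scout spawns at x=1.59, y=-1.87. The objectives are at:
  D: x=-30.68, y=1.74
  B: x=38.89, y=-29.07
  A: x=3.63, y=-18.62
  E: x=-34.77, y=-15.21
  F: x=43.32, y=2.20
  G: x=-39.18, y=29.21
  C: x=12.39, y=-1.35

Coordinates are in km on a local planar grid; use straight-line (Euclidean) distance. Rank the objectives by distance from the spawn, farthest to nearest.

Distance from the spawn at x=1.59, y=-1.87 to each:
G x=-39.18, y=29.21: 51.3 km
B x=38.89, y=-29.07: 46.2 km
F x=43.32, y=2.20: 41.9 km
E x=-34.77, y=-15.21: 38.7 km
D x=-30.68, y=1.74: 32.5 km
A x=3.63, y=-18.62: 16.9 km
C x=12.39, y=-1.35: 10.8 km

G, B, F, E, D, A, C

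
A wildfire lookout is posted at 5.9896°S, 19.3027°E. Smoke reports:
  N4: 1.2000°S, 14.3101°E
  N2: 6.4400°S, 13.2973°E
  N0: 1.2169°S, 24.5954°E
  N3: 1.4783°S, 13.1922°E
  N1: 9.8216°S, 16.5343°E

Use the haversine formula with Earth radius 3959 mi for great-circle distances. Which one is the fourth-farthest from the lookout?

N2

Distances from the lookout (5.9896°S, 19.3027°E):
N3: 524.0 mi
N0: 491.8 mi
N4: 477.5 mi
N2: 413.7 mi
N1: 325.6 mi
The fourth-farthest is N2 at 413.7 mi.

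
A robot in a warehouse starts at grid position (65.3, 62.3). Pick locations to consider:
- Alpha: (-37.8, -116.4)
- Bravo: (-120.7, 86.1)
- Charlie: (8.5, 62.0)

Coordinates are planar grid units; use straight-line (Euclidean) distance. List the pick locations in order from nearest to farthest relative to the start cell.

Computing each straight-line distance from (65.3, 62.3):
Charlie (8.5, 62.0): 56.8
Bravo (-120.7, 86.1): 187.5
Alpha (-37.8, -116.4): 206.3

Charlie, Bravo, Alpha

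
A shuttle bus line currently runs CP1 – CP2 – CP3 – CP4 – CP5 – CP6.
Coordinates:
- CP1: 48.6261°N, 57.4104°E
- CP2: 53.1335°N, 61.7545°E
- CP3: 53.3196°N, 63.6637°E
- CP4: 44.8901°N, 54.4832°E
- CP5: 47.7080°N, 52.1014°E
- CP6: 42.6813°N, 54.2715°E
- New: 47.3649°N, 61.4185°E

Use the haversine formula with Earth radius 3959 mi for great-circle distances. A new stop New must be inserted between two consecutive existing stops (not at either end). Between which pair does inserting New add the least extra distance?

between CP3 and CP4

Added distance for inserting New between each consecutive pair:
CP1–CP2: 239.3 mi
CP2–CP3: 742.0 mi
CP3–CP4: 82.4 mi
CP4–CP5: 582.9 mi
CP5–CP6: 547.6 mi
Smallest added distance is 82.4 mi, inserting between CP3 and CP4.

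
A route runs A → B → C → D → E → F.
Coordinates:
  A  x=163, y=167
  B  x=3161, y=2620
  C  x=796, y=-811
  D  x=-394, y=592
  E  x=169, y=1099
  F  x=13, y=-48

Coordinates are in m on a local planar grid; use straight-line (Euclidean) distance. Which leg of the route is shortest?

D–E

Leg distances:
A→B: 3873.7 m
B→C: 4167.1 m
C→D: 1839.7 m
D→E: 757.6 m
E→F: 1157.6 m
The shortest leg is D–E at 757.6 m.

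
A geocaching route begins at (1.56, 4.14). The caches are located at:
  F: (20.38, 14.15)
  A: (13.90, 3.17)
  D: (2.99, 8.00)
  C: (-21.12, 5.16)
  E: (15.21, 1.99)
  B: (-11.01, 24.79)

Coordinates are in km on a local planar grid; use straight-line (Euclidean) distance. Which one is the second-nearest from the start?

Distance to each, sorted:
D: 4.1 km
A: 12.4 km
E: 13.8 km
F: 21.3 km
C: 22.7 km
B: 24.2 km
The second-nearest is A at 12.4 km.

A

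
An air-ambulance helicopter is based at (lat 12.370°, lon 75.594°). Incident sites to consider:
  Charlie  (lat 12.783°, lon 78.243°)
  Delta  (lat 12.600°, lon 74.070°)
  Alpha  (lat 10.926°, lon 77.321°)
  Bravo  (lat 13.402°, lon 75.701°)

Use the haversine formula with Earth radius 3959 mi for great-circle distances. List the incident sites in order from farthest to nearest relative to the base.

Charlie, Alpha, Delta, Bravo

Distance from the base at (lat 12.370°, lon 75.594°) to each:
Charlie (lat 12.783°, lon 78.243°): 180.9 mi
Alpha (lat 10.926°, lon 77.321°): 153.7 mi
Delta (lat 12.600°, lon 74.070°): 104.0 mi
Bravo (lat 13.402°, lon 75.701°): 71.7 mi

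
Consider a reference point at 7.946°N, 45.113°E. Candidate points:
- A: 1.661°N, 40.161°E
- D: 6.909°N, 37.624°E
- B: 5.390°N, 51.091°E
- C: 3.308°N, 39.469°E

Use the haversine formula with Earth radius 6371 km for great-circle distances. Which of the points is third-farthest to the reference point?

C

Distances from the reference point (7.946°N, 45.113°E):
A: 888.4 km
D: 833.7 km
C: 809.8 km
B: 718.7 km
The third-farthest is C at 809.8 km.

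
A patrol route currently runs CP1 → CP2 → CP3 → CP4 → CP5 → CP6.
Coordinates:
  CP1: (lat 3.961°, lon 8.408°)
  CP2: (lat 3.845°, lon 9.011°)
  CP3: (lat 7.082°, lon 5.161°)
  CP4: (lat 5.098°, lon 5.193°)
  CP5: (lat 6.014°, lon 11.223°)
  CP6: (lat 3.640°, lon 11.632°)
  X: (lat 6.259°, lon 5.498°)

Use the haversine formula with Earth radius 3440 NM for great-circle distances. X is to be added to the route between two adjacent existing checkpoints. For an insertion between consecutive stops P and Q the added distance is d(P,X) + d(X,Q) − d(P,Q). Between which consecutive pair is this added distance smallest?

Added distance for inserting X between each consecutive pair:
CP1–CP2: 440.5 NM
CP2–CP3: 7.4 NM
CP3–CP4: 6.3 NM
CP4–CP5: 49.6 NM
CP5–CP6: 596.6 NM
Smallest added distance is 6.3 NM, inserting between CP3 and CP4.

between CP3 and CP4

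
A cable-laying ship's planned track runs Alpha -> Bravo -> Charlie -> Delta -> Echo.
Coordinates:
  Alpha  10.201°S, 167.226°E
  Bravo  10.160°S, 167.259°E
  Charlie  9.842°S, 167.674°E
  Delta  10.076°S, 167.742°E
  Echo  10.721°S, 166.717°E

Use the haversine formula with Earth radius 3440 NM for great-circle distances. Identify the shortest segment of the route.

Alpha–Bravo

Leg distances:
Alpha→Bravo: 3.1 NM
Bravo→Charlie: 31.1 NM
Charlie→Delta: 14.6 NM
Delta→Echo: 71.9 NM
The shortest leg is Alpha–Bravo at 3.1 NM.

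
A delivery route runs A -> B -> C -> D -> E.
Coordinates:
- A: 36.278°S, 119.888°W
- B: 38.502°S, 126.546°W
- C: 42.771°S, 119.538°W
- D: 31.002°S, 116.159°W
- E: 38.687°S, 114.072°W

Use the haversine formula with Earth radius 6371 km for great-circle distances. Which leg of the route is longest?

Leg distances:
A→B: 637.9 km
B→C: 757.8 km
C→D: 1342.4 km
D→E: 875.4 km
The longest leg is C–D at 1342.4 km.

C–D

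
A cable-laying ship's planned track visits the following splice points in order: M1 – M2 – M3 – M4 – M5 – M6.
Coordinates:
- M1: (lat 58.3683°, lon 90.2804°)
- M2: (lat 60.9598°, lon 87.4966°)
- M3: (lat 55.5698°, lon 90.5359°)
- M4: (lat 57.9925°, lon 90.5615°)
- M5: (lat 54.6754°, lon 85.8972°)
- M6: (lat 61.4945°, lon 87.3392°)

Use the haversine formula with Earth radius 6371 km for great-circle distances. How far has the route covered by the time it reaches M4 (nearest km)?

1222 km

Leg distances:
M1→M2: 327.8 km  (cumulative 327.8 km)
M2→M3: 625.0 km  (cumulative 952.8 km)
M3→M4: 269.4 km  (cumulative 1222.1 km)
Cumulative distance at M4 ≈ 1222 km.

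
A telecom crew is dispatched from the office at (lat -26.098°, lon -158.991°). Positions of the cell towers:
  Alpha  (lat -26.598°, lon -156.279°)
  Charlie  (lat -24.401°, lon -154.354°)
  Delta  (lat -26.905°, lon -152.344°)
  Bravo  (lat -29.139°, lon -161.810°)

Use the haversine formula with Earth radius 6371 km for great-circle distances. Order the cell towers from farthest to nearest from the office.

Distance from the office at (lat -26.098°, lon -158.991°) to each:
Delta (lat -26.905°, lon -152.344°): 667.4 km
Charlie (lat -24.401°, lon -154.354°): 503.0 km
Bravo (lat -29.139°, lon -161.810°): 437.5 km
Alpha (lat -26.598°, lon -156.279°): 275.9 km

Delta, Charlie, Bravo, Alpha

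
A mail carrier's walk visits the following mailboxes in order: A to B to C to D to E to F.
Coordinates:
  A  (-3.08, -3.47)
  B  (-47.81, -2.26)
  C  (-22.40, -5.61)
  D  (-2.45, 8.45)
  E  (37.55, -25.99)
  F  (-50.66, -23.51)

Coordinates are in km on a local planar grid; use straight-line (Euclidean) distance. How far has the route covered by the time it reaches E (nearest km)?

148 km

Leg distances:
A→B: 44.7 km  (cumulative 44.7 km)
B→C: 25.6 km  (cumulative 70.4 km)
C→D: 24.4 km  (cumulative 94.8 km)
D→E: 52.8 km  (cumulative 147.6 km)
Cumulative distance at E ≈ 148 km.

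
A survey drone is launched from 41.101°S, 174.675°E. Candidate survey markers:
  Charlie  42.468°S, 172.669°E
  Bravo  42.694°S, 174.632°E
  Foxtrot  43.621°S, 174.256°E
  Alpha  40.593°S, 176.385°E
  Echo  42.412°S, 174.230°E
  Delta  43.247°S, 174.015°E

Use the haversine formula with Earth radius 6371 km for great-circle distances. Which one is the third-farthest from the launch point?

Charlie

Distances from the launch point (41.101°S, 174.675°E):
Foxtrot: 282.3 km
Delta: 244.7 km
Charlie: 225.3 km
Bravo: 177.2 km
Alpha: 154.5 km
Echo: 150.4 km
The third-farthest is Charlie at 225.3 km.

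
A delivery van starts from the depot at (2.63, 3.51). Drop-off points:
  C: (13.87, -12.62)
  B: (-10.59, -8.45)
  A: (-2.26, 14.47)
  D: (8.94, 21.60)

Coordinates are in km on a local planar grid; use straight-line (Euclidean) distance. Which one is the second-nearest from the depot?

B

Distance to each, sorted:
A: 12.0 km
B: 17.8 km
D: 19.2 km
C: 19.7 km
The second-nearest is B at 17.8 km.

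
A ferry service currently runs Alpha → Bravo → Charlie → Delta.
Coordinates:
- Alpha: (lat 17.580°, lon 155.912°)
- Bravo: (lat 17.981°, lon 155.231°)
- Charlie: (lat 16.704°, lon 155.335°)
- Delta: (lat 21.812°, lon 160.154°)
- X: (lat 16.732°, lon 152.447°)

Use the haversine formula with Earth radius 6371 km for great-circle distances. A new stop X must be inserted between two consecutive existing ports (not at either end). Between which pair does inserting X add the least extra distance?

Added distance for inserting X between each consecutive pair:
Alpha–Bravo: 621.7 km
Bravo–Charlie: 491.6 km
Charlie–Delta: 533.4 km
Smallest added distance is 491.6 km, inserting between Bravo and Charlie.

between Bravo and Charlie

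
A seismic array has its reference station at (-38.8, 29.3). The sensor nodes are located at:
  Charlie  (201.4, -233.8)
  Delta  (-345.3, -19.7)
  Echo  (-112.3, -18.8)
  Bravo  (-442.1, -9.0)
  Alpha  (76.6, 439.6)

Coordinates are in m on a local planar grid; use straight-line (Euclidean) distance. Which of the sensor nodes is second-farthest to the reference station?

Bravo

Distance to each, sorted:
Alpha: 426.2 m
Bravo: 405.1 m
Charlie: 356.3 m
Delta: 310.4 m
Echo: 87.8 m
The second-farthest is Bravo at 405.1 m.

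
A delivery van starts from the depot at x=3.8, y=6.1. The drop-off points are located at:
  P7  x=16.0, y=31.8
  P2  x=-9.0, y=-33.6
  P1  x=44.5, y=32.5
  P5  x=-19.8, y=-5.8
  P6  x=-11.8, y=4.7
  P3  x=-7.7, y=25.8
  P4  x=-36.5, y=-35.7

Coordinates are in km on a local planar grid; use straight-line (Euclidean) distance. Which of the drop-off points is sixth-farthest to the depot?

P3

Distances from the depot (x=3.8, y=6.1):
P4: 58.1 km
P1: 48.5 km
P2: 41.7 km
P7: 28.4 km
P5: 26.4 km
P3: 22.8 km
P6: 15.7 km
The sixth-farthest is P3 at 22.8 km.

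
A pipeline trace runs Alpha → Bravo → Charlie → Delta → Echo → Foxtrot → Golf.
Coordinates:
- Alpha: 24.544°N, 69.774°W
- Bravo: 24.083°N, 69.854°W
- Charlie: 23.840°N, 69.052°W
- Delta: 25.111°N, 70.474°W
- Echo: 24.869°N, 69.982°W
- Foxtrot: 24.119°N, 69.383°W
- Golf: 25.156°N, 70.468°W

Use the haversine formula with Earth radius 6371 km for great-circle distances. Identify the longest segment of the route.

Leg distances:
Alpha→Bravo: 51.9 km
Bravo→Charlie: 85.9 km
Charlie→Delta: 201.7 km
Delta→Echo: 56.4 km
Echo→Foxtrot: 103.1 km
Foxtrot→Golf: 159.1 km
The longest leg is Charlie–Delta at 201.7 km.

Charlie–Delta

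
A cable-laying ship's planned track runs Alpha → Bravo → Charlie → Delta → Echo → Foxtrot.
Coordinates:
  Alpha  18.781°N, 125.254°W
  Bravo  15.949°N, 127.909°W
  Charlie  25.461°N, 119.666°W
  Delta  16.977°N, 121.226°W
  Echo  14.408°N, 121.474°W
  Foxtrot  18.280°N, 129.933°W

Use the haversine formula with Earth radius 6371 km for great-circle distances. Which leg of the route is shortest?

Leg distances:
Alpha→Bravo: 422.5 km
Bravo→Charlie: 1360.6 km
Charlie→Delta: 957.1 km
Delta→Echo: 286.9 km
Echo→Foxtrot: 999.8 km
The shortest leg is Delta–Echo at 286.9 km.

Delta–Echo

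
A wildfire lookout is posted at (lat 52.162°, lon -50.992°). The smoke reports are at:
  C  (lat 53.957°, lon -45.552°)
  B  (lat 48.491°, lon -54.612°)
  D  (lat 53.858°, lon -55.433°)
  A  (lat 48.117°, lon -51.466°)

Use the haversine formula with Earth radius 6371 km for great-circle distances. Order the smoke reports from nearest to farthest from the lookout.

Computing each great-circle distance from (lat 52.162°, lon -50.992°):
D (lat 53.858°, lon -55.433°): 351.8 km
C (lat 53.957°, lon -45.552°): 414.6 km
A (lat 48.117°, lon -51.466°): 451.0 km
B (lat 48.491°, lon -54.612°): 482.2 km

D, C, A, B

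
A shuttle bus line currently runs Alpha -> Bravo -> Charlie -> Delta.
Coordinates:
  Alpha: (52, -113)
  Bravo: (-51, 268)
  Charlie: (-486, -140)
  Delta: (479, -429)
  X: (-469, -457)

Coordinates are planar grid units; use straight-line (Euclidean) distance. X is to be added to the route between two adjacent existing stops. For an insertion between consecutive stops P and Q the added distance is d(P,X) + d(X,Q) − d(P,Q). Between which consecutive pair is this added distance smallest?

between Charlie and Delta

Added distance for inserting X between each consecutive pair:
Alpha–Bravo: 1066.5
Bravo–Charlie: 557.9
Charlie–Delta: 258.5
Smallest added distance is 258.5, inserting between Charlie and Delta.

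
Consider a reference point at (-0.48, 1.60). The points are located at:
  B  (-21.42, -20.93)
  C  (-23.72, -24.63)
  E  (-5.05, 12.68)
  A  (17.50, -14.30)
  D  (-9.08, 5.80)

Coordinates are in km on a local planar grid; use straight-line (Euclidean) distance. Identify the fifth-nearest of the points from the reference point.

C

Distances from the reference point ((-0.48, 1.60)):
D: 9.6 km
E: 12.0 km
A: 24.0 km
B: 30.8 km
C: 35.0 km
The fifth-nearest is C at 35.0 km.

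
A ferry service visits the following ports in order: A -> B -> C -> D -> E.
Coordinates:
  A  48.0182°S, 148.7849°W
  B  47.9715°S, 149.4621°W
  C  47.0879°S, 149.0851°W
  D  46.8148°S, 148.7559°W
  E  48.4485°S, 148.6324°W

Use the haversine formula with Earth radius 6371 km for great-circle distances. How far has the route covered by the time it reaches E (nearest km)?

374 km

Leg distances:
A→B: 50.7 km  (cumulative 50.7 km)
B→C: 102.2 km  (cumulative 152.9 km)
C→D: 39.3 km  (cumulative 192.2 km)
D→E: 181.9 km  (cumulative 374.1 km)
Cumulative distance at E ≈ 374 km.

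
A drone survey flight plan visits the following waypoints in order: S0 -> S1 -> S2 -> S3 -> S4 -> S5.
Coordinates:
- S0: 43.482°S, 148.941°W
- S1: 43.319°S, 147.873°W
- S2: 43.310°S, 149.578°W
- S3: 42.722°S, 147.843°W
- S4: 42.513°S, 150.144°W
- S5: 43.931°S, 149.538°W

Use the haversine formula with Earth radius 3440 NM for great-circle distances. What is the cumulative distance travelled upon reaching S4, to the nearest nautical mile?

Leg distances:
S0→S1: 47.6 NM  (cumulative 47.6 NM)
S1→S2: 74.5 NM  (cumulative 122.1 NM)
S2→S3: 83.9 NM  (cumulative 206.0 NM)
S3→S4: 102.4 NM  (cumulative 308.5 NM)
Cumulative distance at S4 ≈ 308 NM.

308 NM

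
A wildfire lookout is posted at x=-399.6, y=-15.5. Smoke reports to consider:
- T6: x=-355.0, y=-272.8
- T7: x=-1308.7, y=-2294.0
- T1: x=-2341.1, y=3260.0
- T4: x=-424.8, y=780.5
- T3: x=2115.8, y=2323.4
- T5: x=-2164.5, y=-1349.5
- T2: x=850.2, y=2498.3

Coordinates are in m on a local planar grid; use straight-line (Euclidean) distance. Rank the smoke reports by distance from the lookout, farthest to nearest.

T1, T3, T2, T7, T5, T4, T6

Distance from the lookout at x=-399.6, y=-15.5 to each:
T1 x=-2341.1, y=3260.0: 3807.7 m
T3 x=2115.8, y=2323.4: 3434.8 m
T2 x=850.2, y=2498.3: 2807.3 m
T7 x=-1308.7, y=-2294.0: 2453.2 m
T5 x=-2164.5, y=-1349.5: 2212.3 m
T4 x=-424.8, y=780.5: 796.4 m
T6 x=-355.0, y=-272.8: 261.1 m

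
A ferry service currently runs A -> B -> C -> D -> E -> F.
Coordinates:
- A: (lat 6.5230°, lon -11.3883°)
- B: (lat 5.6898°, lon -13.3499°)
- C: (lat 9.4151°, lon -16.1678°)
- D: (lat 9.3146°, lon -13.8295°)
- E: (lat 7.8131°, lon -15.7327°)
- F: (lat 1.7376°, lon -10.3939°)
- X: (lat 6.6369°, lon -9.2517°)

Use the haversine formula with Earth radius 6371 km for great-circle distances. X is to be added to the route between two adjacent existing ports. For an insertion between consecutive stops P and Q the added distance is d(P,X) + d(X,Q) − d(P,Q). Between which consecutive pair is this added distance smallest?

between E and F

Added distance for inserting X between each consecutive pair:
A–B: 465.7 km
B–C: 769.1 km
C–D: 1150.3 km
D–E: 1044.5 km
E–F: 388.3 km
Smallest added distance is 388.3 km, inserting between E and F.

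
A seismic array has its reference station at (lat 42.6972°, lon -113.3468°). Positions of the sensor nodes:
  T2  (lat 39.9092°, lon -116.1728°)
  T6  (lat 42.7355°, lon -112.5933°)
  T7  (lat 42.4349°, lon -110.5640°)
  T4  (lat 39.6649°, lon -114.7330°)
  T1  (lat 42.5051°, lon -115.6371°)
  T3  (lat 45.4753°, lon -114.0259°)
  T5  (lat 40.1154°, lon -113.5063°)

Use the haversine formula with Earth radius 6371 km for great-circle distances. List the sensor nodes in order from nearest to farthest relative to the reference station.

T6, T1, T7, T5, T3, T4, T2

Distance from the reference station at (lat 42.6972°, lon -113.3468°) to each:
T6 (lat 42.7355°, lon -112.5933°): 61.7 km
T1 (lat 42.5051°, lon -115.6371°): 188.7 km
T7 (lat 42.4349°, lon -110.5640°): 229.7 km
T5 (lat 40.1154°, lon -113.5063°): 287.4 km
T3 (lat 45.4753°, lon -114.0259°): 313.6 km
T4 (lat 39.6649°, lon -114.7330°): 356.6 km
T2 (lat 39.9092°, lon -116.1728°): 389.6 km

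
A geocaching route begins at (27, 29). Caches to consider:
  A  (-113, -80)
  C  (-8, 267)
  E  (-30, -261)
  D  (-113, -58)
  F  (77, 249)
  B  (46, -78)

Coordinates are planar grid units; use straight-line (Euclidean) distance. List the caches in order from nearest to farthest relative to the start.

B, D, A, F, C, E

Distances from the start:
B (46, -78): 108.7
D (-113, -58): 164.8
A (-113, -80): 177.4
F (77, 249): 225.6
C (-8, 267): 240.6
E (-30, -261): 295.5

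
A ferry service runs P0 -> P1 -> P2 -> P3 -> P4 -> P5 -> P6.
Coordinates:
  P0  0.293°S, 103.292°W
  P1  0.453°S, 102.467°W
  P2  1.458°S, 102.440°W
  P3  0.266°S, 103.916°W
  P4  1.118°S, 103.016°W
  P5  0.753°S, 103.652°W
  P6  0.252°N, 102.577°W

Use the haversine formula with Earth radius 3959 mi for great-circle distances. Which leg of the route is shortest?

Leg distances:
P0→P1: 58.1 mi
P1→P2: 69.5 mi
P2→P3: 131.1 mi
P3→P4: 85.6 mi
P4→P5: 50.7 mi
P5→P6: 101.7 mi
The shortest leg is P4–P5 at 50.7 mi.

P4–P5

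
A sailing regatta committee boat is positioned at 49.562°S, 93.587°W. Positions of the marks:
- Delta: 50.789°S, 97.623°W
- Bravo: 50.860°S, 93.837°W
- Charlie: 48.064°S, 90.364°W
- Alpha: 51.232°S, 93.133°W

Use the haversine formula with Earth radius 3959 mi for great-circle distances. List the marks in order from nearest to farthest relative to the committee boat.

Bravo, Alpha, Charlie, Delta

Distance from the committee boat at 49.562°S, 93.587°W to each:
Bravo 50.860°S, 93.837°W: 90.4 mi
Alpha 51.232°S, 93.133°W: 117.1 mi
Charlie 48.064°S, 90.364°W: 179.5 mi
Delta 50.789°S, 97.623°W: 197.7 mi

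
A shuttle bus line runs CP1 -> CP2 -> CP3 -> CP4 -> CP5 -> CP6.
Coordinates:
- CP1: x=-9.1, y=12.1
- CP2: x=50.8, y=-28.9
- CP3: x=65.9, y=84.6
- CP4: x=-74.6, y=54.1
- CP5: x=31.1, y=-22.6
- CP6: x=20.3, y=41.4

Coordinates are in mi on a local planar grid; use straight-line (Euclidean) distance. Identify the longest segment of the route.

CP3–CP4

Leg distances:
CP1→CP2: 72.6 mi
CP2→CP3: 114.5 mi
CP3→CP4: 143.8 mi
CP4→CP5: 130.6 mi
CP5→CP6: 64.9 mi
The longest leg is CP3–CP4 at 143.8 mi.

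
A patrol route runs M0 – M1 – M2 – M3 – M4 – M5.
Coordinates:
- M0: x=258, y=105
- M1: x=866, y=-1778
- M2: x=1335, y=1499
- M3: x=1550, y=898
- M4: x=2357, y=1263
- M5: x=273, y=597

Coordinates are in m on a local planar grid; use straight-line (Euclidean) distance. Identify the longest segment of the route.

Leg distances:
M0→M1: 1978.7 m
M1→M2: 3310.4 m
M2→M3: 638.3 m
M3→M4: 885.7 m
M4→M5: 2187.8 m
The longest leg is M1–M2 at 3310.4 m.

M1–M2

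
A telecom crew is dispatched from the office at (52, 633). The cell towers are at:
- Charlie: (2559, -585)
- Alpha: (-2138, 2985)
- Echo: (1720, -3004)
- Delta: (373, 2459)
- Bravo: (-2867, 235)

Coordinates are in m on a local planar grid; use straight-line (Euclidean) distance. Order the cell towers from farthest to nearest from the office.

Echo, Alpha, Bravo, Charlie, Delta

Computing each straight-line distance from (52, 633):
Echo (1720, -3004): 4001.2 m
Alpha (-2138, 2985): 3213.7 m
Bravo (-2867, 235): 2946.0 m
Charlie (2559, -585): 2787.2 m
Delta (373, 2459): 1854.0 m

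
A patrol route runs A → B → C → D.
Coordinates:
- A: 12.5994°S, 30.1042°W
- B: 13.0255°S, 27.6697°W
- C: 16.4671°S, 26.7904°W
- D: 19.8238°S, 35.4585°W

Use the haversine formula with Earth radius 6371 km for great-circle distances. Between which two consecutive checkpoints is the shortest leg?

Leg distances:
A→B: 268.2 km
B→C: 394.2 km
C→D: 988.8 km
The shortest leg is A–B at 268.2 km.

A–B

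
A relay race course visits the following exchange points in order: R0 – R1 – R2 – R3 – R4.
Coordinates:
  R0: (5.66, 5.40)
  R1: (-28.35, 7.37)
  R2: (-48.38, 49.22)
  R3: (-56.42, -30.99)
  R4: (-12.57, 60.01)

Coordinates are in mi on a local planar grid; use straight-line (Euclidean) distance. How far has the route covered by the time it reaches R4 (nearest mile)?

262 mi

Leg distances:
R0→R1: 34.1 mi  (cumulative 34.1 mi)
R1→R2: 46.4 mi  (cumulative 80.5 mi)
R2→R3: 80.6 mi  (cumulative 161.1 mi)
R3→R4: 101.0 mi  (cumulative 262.1 mi)
Cumulative distance at R4 ≈ 262 mi.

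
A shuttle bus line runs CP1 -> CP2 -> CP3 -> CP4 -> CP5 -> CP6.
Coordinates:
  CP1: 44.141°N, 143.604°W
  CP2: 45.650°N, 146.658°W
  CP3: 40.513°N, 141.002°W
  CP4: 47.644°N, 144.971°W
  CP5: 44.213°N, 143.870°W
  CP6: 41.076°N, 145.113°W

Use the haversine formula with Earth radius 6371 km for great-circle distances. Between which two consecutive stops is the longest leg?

CP3–CP4

Leg distances:
CP1→CP2: 293.3 km
CP2→CP3: 732.6 km
CP3→CP4: 853.7 km
CP4→CP5: 390.9 km
CP5→CP6: 363.3 km
The longest leg is CP3–CP4 at 853.7 km.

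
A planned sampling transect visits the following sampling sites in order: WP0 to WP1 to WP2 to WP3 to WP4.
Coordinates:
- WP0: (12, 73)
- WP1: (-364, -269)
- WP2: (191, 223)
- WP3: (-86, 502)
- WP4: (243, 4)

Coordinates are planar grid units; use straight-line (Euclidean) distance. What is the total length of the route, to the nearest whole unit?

Leg distances:
WP0→WP1: 508.3  (cumulative 508.3)
WP1→WP2: 741.7  (cumulative 1250.0)
WP2→WP3: 393.2  (cumulative 1643.1)
WP3→WP4: 596.9  (cumulative 2240.0)
Total route length ≈ 2240.

2240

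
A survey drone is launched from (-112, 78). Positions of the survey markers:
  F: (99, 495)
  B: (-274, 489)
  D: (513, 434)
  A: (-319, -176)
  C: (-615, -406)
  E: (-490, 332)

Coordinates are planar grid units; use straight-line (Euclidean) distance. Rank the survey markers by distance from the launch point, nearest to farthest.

Distances from the launch point:
A (-319, -176): 327.7
B (-274, 489): 441.8
E (-490, 332): 455.4
F (99, 495): 467.3
C (-615, -406): 698.0
D (513, 434): 719.3

A, B, E, F, C, D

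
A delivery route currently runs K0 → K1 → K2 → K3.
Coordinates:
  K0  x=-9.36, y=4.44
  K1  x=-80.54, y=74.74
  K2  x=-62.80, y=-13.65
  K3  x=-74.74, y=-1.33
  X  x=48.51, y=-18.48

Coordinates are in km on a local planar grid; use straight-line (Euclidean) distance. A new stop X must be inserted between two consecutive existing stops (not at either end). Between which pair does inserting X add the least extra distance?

Added distance for inserting X between each consecutive pair:
K0–K1: 121.4 km
K1–K2: 180.5 km
K2–K3: 218.7 km
Smallest added distance is 121.4 km, inserting between K0 and K1.

between K0 and K1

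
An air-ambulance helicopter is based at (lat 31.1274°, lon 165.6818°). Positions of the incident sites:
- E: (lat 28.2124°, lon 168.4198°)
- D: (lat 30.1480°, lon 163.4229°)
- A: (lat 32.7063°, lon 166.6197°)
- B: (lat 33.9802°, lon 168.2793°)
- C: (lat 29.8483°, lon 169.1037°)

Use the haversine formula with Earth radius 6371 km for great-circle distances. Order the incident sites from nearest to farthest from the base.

Distance from the base at (lat 31.1274°, lon 165.6818°) to each:
A (lat 32.7063°, lon 166.6197°): 196.6 km
D (lat 30.1480°, lon 163.4229°): 242.0 km
C (lat 29.8483°, lon 169.1037°): 357.4 km
B (lat 33.9802°, lon 168.2793°): 399.8 km
E (lat 28.2124°, lon 168.4198°): 418.3 km

A, D, C, B, E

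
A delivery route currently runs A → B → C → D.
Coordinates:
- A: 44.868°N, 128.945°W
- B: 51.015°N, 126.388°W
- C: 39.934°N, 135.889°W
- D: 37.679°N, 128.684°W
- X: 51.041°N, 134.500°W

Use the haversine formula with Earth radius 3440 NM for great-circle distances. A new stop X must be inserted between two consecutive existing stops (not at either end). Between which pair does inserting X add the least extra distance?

between B and C

Added distance for inserting X between each consecutive pair:
A–B: 355.5 NM
B–C: 200.7 NM
C–D: 1145.8 NM
Smallest added distance is 200.7 NM, inserting between B and C.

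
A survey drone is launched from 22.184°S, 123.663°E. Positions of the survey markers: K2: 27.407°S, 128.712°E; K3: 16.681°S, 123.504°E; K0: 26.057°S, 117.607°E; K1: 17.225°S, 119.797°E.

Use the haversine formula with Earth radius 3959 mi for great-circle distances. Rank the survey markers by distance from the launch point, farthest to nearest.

K2, K0, K1, K3

Distance from the launch point at 22.184°S, 123.663°E to each:
K2 27.407°S, 128.712°E: 480.0 mi
K0 26.057°S, 117.607°E: 466.2 mi
K1 17.225°S, 119.797°E: 425.0 mi
K3 16.681°S, 123.504°E: 380.4 mi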